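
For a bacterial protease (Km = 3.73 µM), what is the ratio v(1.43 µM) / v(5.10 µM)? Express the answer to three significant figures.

The fractional saturations are [S]/(Km+[S]) = 5.10/8.830 = 0.5776 and 1.43/5.160 = 0.2771.
v₂/v₁ is just their ratio: 0.2771/0.5776 = 0.480.

0.480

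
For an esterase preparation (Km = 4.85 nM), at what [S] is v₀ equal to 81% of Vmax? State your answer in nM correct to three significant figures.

20.7 nM

v/Vmax = [S]/(Km+[S]) = 0.81, so [S] = Km·0.81/(1 − 0.81) = 4.85 × 4.263.
[S] = 20.7 nM.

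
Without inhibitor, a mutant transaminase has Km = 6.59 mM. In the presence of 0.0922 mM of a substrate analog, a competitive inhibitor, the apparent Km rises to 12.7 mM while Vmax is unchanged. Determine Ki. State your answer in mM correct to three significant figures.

Competitive: Km,app = α·Km with α = 1 + [I]/Ki.
α = Km,app/Km = 12.7/6.59 = 1.927.
Ki = [I]/(α − 1) = 0.0922/0.9272 = 0.0994 mM.

0.0994 mM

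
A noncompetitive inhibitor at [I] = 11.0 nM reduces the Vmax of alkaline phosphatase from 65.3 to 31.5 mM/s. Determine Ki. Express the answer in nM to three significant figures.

10.3 nM

Noncompetitive: Vmax,app = Vmax/α with α = 1 + [I]/Ki.
α = Vmax/Vmax,app = 65.3/31.5 = 2.073.
Ki = [I]/(α − 1) = 11.0/1.073 = 10.3 nM.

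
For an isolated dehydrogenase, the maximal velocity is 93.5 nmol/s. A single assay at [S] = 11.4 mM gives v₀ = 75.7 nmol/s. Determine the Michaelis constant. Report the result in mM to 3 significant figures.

From v = Vmax[S]/(Km+[S]), Km = [S](Vmax − v)/v.
Km = 11.4 × (93.5 − 75.7) / 75.7 = 202.9/75.7 = 2.68 mM.

2.68 mM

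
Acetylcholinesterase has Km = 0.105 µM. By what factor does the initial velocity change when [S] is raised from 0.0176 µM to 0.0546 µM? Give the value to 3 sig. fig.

2.38

Since Vmax cancels, v₂/v₁ = [S]₂(Km+[S]₁) / [S]₁(Km+[S]₂).
= 0.0546×(0.105+0.0176) / (0.0176×(0.105+0.0546)) = 0.006694/0.002809 = 2.38.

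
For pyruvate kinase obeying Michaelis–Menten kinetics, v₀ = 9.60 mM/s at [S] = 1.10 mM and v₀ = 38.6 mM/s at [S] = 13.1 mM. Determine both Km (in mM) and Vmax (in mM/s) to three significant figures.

From v = Vmax[S]/(Km+[S]), each point gives Vmax = v(Km+[S])/[S].
Equating: 9.60(Km+1.10)/1.10 = 38.6(Km+13.1)/13.1.
8.727·Km + 9.60 = 2.947·Km + 38.6, so (8.727 − 2.947)·Km = 38.6 − 9.60.
Km = 29.00/5.781 = 5.02 mM; then Vmax = 9.60(5.02+1.10)/1.10 = 53.4 mM/s.

Km = 5.02 mM; Vmax = 53.4 mM/s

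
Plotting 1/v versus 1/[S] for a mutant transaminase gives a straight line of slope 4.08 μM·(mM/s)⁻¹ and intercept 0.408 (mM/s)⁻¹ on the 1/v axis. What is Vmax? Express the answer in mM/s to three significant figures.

2.45 mM/s

The y-intercept of a Lineweaver–Burk plot equals 1/Vmax, so Vmax = 1/0.408 = 2.45 mM/s.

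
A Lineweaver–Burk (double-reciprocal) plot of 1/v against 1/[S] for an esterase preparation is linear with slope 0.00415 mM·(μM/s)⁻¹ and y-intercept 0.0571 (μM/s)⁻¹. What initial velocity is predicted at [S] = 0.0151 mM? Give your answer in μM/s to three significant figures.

3.01 μM/s

The y-intercept is 1/Vmax, so Vmax = 1/0.0571 = 17.5 μM/s.
The slope is Km/Vmax, so Km = 0.00415 × 17.5 = 0.0727 mM.
Then v = 17.5 × 0.0151/(0.0727 + 0.0151) = 3.01 μM/s.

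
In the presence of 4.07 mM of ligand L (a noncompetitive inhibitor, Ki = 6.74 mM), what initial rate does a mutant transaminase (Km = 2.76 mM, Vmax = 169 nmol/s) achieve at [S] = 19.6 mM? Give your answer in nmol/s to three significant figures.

92.4 nmol/s

With α = 1 + [I]/Ki = 1 + 4.07/6.74 = 1.604, the noncompetitive rate law is v = (Vmax/α)·[S] / (Km + [S]).
v = (169/1.604)×19.6 / (2.76 + 19.6) = 2065/22.36 = 92.4 nmol/s.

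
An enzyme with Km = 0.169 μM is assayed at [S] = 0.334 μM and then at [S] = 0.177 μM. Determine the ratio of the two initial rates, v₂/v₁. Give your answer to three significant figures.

0.770

The fractional saturations are [S]/(Km+[S]) = 0.334/0.5030 = 0.6640 and 0.177/0.3460 = 0.5116.
v₂/v₁ is just their ratio: 0.5116/0.6640 = 0.770.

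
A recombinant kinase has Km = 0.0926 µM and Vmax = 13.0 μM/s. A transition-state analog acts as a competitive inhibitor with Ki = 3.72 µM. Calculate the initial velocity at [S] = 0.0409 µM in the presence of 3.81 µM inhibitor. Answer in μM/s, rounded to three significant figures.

2.33 μM/s

α = 1 + [I]/Ki = 1 + 3.81/3.72 = 2.024.
For a competitive inhibitor, Vmax is unchanged and the apparent Km becomes α·Km: Km,app = 0.187 µM, Vmax,app = 13.0 μM/s.
v = Vmax,app·[S]/(Km,app + [S]) = 13.0 × 0.0409/(0.187 + 0.0409) = 2.33 μM/s.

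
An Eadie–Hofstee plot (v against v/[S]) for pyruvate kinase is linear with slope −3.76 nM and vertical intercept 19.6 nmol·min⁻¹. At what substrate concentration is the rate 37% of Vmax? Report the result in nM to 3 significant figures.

The Eadie–Hofstee slope gives Km = 3.76 nM (slope = −Km).
v/Vmax = [S]/(Km+[S]) = 0.37 ⇒ [S] = Km·0.37/(1−0.37) = 3.76 × 0.5873 = 2.21 nM.

2.21 nM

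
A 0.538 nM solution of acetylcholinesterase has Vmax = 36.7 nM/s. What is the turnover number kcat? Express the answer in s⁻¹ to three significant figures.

kcat = Vmax/[E]total = 36.7 nM/s / 0.538 nM = 68.2 s⁻¹.

68.2 s⁻¹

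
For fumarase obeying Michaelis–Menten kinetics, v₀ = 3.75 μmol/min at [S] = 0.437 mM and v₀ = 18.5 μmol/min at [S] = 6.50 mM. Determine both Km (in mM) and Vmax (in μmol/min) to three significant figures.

Km = 2.57 mM; Vmax = 25.8 μmol/min

In reciprocal form, 1/v = (Km/Vmax)·(1/[S]) + 1/Vmax. The two points give (1/[S], 1/v) = (2.288, 0.2667) and (0.1538, 0.05405).
Slope = (0.2667 − 0.05405)/(2.288 − 0.1538) = 0.09961; intercept = 0.2667 − 0.09961×2.288 = 0.03873.
Vmax = 1/intercept = 25.8 μmol/min; Km = slope × Vmax = 0.09961 × 25.8 = 2.57 mM.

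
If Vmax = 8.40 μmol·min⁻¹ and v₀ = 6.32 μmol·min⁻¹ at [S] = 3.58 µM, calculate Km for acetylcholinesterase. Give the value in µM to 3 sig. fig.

From v = Vmax[S]/(Km+[S]), Km = [S](Vmax − v)/v.
Km = 3.58 × (8.40 − 6.32) / 6.32 = 7.446/6.32 = 1.18 µM.

1.18 µM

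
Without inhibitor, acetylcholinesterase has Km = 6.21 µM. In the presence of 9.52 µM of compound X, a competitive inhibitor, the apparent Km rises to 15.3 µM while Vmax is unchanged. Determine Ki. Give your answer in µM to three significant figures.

6.50 µM

Competitive: Km,app = α·Km with α = 1 + [I]/Ki.
α = Km,app/Km = 15.3/6.21 = 2.464.
Since α = 1 + [I]/Ki, [I]/Ki = 2.464 − 1 = 1.464 and Ki = 9.52/1.464 = 6.50 µM.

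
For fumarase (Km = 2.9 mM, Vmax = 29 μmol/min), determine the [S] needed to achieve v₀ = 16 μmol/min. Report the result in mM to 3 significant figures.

The required fractional saturation is v/Vmax = 16/29 = 0.5517.
Then [S]/(Km+[S]) = 0.5517 ⇒ [S] = 2.9 × 0.5517/(1 − 0.5517) = 3.57 mM.

3.57 mM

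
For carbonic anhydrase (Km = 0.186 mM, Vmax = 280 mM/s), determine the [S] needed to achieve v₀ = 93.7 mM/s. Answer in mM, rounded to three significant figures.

Rearranging v = Vmax[S]/(Km+[S]) gives [S] = Km·v/(Vmax − v).
[S] = 0.186 × 93.7 / (280 − 93.7) = 17.43/186.3 = 0.0935 mM.

0.0935 mM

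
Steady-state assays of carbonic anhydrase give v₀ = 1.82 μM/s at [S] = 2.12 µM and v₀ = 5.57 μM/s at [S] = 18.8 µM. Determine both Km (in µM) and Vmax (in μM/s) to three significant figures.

Km = 6.67 µM; Vmax = 7.55 μM/s

In reciprocal form, 1/v = (Km/Vmax)·(1/[S]) + 1/Vmax. The two points give (1/[S], 1/v) = (0.4717, 0.5495) and (0.05319, 0.1795).
Slope = (0.5495 − 0.1795)/(0.4717 − 0.05319) = 0.8839; intercept = 0.5495 − 0.8839×0.4717 = 0.1325.
Vmax = 1/intercept = 7.55 μM/s; Km = slope × Vmax = 0.8839 × 7.55 = 6.67 µM.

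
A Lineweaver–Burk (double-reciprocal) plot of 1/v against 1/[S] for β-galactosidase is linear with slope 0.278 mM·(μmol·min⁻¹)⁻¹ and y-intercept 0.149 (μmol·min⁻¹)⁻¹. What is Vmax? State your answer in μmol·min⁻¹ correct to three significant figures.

6.71 μmol·min⁻¹

The y-intercept of a Lineweaver–Burk plot equals 1/Vmax, so Vmax = 1/0.149 = 6.71 μmol·min⁻¹.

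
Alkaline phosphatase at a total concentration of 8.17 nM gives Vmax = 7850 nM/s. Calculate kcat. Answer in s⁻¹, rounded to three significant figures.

kcat = Vmax/[E]total = 7850 nM/s / 8.17 nM = 961 s⁻¹.

961 s⁻¹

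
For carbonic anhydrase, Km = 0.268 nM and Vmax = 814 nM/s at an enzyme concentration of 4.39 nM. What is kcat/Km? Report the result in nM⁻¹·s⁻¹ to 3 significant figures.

692 nM⁻¹·s⁻¹

kcat = Vmax/[E]total = 814/4.39 = 185 s⁻¹.
kcat/Km = 185/0.268 = 692 nM⁻¹·s⁻¹.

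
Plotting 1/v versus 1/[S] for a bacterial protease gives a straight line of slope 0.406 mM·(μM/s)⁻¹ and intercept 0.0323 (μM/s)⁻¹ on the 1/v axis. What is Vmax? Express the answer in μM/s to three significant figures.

31.0 μM/s

The y-intercept of a Lineweaver–Burk plot equals 1/Vmax, so Vmax = 1/0.0323 = 31.0 μM/s.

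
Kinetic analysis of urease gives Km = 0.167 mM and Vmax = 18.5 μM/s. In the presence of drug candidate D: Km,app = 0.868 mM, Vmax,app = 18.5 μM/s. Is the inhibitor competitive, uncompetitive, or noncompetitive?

Km increases (0.167 → 0.868 mM) while Vmax is unchanged — the hallmark of competitive inhibition.

competitive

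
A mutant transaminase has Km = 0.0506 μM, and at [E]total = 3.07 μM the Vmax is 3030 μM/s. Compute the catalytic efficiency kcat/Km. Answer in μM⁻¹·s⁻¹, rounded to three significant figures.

19500 μM⁻¹·s⁻¹

kcat = Vmax/[E]total = 3030/3.07 = 987 s⁻¹.
kcat/Km = 987/0.0506 = 19500 μM⁻¹·s⁻¹.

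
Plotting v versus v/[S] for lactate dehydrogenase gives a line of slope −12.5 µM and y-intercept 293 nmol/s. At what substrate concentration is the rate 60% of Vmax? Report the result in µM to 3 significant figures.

18.8 µM

The Eadie–Hofstee slope gives Km = 12.5 µM (slope = −Km).
v/Vmax = [S]/(Km+[S]) = 0.6 ⇒ [S] = Km·0.6/(1−0.6) = 12.5 × 1.500 = 18.8 µM.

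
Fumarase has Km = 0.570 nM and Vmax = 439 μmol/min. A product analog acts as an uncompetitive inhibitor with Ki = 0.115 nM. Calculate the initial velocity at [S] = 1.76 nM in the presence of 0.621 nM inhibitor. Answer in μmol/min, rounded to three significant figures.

65.3 μmol/min

With α = 1 + [I]/Ki = 1 + 0.621/0.115 = 6.400, the uncompetitive rate law is v = (Vmax/α)·[S] / (Km/α + [S]).
v = (439/6.400)×1.76 / (0.570/6.400 + 1.76) = 120.7/1.849 = 65.3 μmol/min.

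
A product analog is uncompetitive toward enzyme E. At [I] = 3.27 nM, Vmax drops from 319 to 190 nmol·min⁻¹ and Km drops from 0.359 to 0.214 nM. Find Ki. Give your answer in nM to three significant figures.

4.82 nM

Uncompetitive: Vmax,app = Vmax/α (and Km,app = Km/α) with α = 1 + [I]/Ki.
α = Vmax/Vmax,app = 319/190 = 1.679.
Ki = [I]/(α − 1) = 3.27/0.6789 = 4.82 nM.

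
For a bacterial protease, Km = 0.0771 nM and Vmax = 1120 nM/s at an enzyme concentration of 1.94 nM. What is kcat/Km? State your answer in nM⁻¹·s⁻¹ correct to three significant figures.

kcat = Vmax/[E]total = 1120/1.94 = 577 s⁻¹.
kcat/Km = 577/0.0771 = 7490 nM⁻¹·s⁻¹.

7490 nM⁻¹·s⁻¹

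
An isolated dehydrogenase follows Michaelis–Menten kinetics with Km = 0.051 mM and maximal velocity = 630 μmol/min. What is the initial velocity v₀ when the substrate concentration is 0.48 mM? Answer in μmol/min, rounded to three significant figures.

569 μmol/min

[S]/(Km+[S]) = 0.48/0.5310 = 0.9040, the fractional saturation.
v = 0.9040 × Vmax = 0.9040 × 630 = 569 μmol/min.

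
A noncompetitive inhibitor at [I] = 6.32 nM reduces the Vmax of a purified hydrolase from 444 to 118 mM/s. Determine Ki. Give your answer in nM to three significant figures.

Noncompetitive: Vmax,app = Vmax/α with α = 1 + [I]/Ki.
α = Vmax/Vmax,app = 444/118 = 3.763.
Since α = 1 + [I]/Ki, [I]/Ki = 3.763 − 1 = 2.763 and Ki = 6.32/2.763 = 2.29 nM.

2.29 nM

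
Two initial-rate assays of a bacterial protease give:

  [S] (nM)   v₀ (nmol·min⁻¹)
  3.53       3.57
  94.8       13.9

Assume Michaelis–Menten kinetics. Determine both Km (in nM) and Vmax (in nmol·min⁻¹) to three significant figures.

From v = Vmax[S]/(Km+[S]), each point gives Vmax = v(Km+[S])/[S].
Equating: 3.57(Km+3.53)/3.53 = 13.9(Km+94.8)/94.8.
1.011·Km + 3.57 = 0.1466·Km + 13.9, so (1.011 − 0.1466)·Km = 13.9 − 3.57.
Km = 10.33/0.8647 = 11.9 nM; then Vmax = 3.57(11.9+3.53)/3.53 = 15.7 nmol·min⁻¹.

Km = 11.9 nM; Vmax = 15.7 nmol·min⁻¹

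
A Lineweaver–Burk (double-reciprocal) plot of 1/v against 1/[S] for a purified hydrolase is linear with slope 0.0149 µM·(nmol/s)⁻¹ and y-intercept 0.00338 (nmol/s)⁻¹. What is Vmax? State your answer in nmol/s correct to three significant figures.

296 nmol/s

The y-intercept of a Lineweaver–Burk plot equals 1/Vmax, so Vmax = 1/0.00338 = 296 nmol/s.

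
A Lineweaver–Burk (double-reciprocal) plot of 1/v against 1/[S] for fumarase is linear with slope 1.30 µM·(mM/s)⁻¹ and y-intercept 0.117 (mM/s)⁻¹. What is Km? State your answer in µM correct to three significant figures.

y-intercept = 1/Vmax ⇒ Vmax = 8.55 mM/s; slope = Km/Vmax ⇒ Km = slope × Vmax.
Km = 1.30 × 8.55 = 11.1 µM.

11.1 µM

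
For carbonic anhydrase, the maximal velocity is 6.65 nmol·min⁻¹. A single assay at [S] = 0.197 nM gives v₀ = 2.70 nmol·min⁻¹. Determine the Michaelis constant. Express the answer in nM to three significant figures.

v/Vmax = 2.70/6.65 = 0.4060 = [S]/(Km+[S]).
So Km + [S] = [S]/0.4060 = 0.4852 nM, giving Km = 0.4852 − 0.197 = 0.288 nM.

0.288 nM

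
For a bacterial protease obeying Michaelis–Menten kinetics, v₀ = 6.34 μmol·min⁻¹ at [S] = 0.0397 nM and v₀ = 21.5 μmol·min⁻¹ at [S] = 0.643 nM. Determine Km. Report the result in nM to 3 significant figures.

In reciprocal form, 1/v = (Km/Vmax)·(1/[S]) + 1/Vmax. The two points give (1/[S], 1/v) = (25.19, 0.1577) and (1.555, 0.04651).
Slope = (0.1577 − 0.04651)/(25.19 − 1.555) = 0.004706; intercept = 0.1577 − 0.004706×25.19 = 0.03919.
Vmax = 1/intercept = 25.5 μmol·min⁻¹; Km = slope × Vmax = 0.004706 × 25.5 = 0.120 nM.

0.120 nM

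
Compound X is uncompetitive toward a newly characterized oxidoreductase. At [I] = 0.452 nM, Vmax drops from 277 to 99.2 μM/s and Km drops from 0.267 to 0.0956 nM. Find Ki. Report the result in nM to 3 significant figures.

0.252 nM

Uncompetitive: Vmax,app = Vmax/α (and Km,app = Km/α) with α = 1 + [I]/Ki.
α = Vmax/Vmax,app = 277/99.2 = 2.792.
Ki = [I]/(α − 1) = 0.452/1.792 = 0.252 nM.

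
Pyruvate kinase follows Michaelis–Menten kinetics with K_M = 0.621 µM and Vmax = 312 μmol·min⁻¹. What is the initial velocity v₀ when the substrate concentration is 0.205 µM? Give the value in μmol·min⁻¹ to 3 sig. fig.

77.4 μmol·min⁻¹

v = Vmax·[S]/(Km + [S]) = 312 × 0.205 / (0.621 + 0.205)
  = 63.96 / 0.8260 = 77.4 μmol·min⁻¹.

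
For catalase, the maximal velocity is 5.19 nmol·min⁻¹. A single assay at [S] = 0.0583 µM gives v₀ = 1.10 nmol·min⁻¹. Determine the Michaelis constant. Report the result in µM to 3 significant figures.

0.217 µM

From v = Vmax[S]/(Km+[S]), Km = [S](Vmax − v)/v.
Km = 0.0583 × (5.19 − 1.10) / 1.10 = 0.2384/1.10 = 0.217 µM.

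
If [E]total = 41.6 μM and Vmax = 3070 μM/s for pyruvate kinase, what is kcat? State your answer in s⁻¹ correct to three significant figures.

kcat = Vmax/[E]total = 3070 μM/s / 41.6 μM = 73.8 s⁻¹.

73.8 s⁻¹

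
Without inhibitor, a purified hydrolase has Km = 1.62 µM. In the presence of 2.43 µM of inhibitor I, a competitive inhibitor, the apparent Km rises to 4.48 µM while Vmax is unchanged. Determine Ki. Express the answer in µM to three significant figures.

1.38 µM

Competitive: Km,app = α·Km with α = 1 + [I]/Ki.
α = Km,app/Km = 4.48/1.62 = 2.765.
Ki = [I]/(α − 1) = 2.43/1.765 = 1.38 µM.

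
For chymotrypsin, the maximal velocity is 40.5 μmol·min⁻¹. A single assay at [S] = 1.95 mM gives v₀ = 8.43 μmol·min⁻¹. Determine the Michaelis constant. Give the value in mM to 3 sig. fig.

7.42 mM

From v = Vmax[S]/(Km+[S]), Km = [S](Vmax − v)/v.
Km = 1.95 × (40.5 − 8.43) / 8.43 = 62.54/8.43 = 7.42 mM.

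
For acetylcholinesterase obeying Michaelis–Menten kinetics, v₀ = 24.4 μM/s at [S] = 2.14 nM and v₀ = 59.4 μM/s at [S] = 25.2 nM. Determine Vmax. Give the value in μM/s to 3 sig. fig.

From v = Vmax[S]/(Km+[S]), each point gives Vmax = v(Km+[S])/[S].
Equating: 24.4(Km+2.14)/2.14 = 59.4(Km+25.2)/25.2.
11.40·Km + 24.4 = 2.357·Km + 59.4, so (11.40 − 2.357)·Km = 59.4 − 24.4.
Km = 35.00/9.045 = 3.87 nM; then Vmax = 24.4(3.87+2.14)/2.14 = 68.5 μM/s.

68.5 μM/s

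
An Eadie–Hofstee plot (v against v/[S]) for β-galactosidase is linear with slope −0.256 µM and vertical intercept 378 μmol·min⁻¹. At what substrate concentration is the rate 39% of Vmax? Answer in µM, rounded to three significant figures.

The Eadie–Hofstee slope gives Km = 0.256 µM (slope = −Km).
v/Vmax = [S]/(Km+[S]) = 0.39 ⇒ [S] = Km·0.39/(1−0.39) = 0.256 × 0.6393 = 0.164 µM.

0.164 µM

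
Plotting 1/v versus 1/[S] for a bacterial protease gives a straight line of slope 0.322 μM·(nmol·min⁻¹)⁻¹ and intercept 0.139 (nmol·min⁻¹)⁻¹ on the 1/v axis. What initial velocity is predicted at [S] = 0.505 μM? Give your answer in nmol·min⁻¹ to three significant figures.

1.29 nmol·min⁻¹

The y-intercept is 1/Vmax, so Vmax = 1/0.139 = 7.19 nmol·min⁻¹.
The slope is Km/Vmax, so Km = 0.322 × 7.19 = 2.32 μM.
Then v = 7.19 × 0.505/(2.32 + 0.505) = 1.29 nmol·min⁻¹.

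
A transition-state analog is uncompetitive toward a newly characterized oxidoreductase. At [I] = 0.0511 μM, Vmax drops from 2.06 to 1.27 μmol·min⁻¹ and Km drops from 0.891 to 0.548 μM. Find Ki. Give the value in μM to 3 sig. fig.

0.0821 μM

Uncompetitive: Vmax,app = Vmax/α (and Km,app = Km/α) with α = 1 + [I]/Ki.
α = Vmax/Vmax,app = 2.06/1.27 = 1.622.
Since α = 1 + [I]/Ki, [I]/Ki = 1.622 − 1 = 0.6220 and Ki = 0.0511/0.6220 = 0.0821 μM.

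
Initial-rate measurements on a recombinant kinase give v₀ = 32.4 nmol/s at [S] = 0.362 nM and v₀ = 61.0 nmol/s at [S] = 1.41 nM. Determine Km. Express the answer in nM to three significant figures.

0.619 nM

From v = Vmax[S]/(Km+[S]), each point gives Vmax = v(Km+[S])/[S].
Equating: 32.4(Km+0.362)/0.362 = 61.0(Km+1.41)/1.41.
89.50·Km + 32.4 = 43.26·Km + 61.0, so (89.50 − 43.26)·Km = 61.0 − 32.4.
Km = 28.60/46.24 = 0.619 nM; then Vmax = 32.4(0.619+0.362)/0.362 = 87.8 nmol/s.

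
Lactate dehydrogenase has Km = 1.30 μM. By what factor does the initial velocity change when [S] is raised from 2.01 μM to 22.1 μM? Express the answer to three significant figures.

1.56

The fractional saturations are [S]/(Km+[S]) = 2.01/3.310 = 0.6073 and 22.1/23.40 = 0.9444.
v₂/v₁ is just their ratio: 0.9444/0.6073 = 1.56.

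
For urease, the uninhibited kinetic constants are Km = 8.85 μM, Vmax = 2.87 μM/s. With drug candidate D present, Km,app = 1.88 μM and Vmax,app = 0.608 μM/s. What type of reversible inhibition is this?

uncompetitive

Both Km and Vmax decrease by the same factor (~4.72-fold) — characteristic of uncompetitive inhibition.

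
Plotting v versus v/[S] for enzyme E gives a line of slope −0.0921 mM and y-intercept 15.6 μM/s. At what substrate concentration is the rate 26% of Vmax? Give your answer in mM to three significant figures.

0.0324 mM

The Eadie–Hofstee slope gives Km = 0.0921 mM (slope = −Km).
v/Vmax = [S]/(Km+[S]) = 0.26 ⇒ [S] = Km·0.26/(1−0.26) = 0.0921 × 0.3514 = 0.0324 mM.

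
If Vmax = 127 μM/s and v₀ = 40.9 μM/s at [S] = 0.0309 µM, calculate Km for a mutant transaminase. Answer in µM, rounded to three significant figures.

From v = Vmax[S]/(Km+[S]), Km = [S](Vmax − v)/v.
Km = 0.0309 × (127 − 40.9) / 40.9 = 2.660/40.9 = 0.0650 µM.

0.0650 µM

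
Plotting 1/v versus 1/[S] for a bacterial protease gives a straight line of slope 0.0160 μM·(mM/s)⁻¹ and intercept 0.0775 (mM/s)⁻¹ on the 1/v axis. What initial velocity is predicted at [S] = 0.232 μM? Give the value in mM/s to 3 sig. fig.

6.83 mM/s

The y-intercept is 1/Vmax, so Vmax = 1/0.0775 = 12.9 mM/s.
The slope is Km/Vmax, so Km = 0.0160 × 12.9 = 0.206 μM.
Then v = 12.9 × 0.232/(0.206 + 0.232) = 6.83 mM/s.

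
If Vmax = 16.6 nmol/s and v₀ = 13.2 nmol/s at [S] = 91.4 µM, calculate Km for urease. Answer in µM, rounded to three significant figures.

From v = Vmax[S]/(Km+[S]), Km = [S](Vmax − v)/v.
Km = 91.4 × (16.6 − 13.2) / 13.2 = 310.8/13.2 = 23.5 µM.

23.5 µM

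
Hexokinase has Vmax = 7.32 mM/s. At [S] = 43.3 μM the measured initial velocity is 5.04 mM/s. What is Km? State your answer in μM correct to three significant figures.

From v = Vmax[S]/(Km+[S]), Km = [S](Vmax − v)/v.
Km = 43.3 × (7.32 − 5.04) / 5.04 = 98.72/5.04 = 19.6 μM.

19.6 μM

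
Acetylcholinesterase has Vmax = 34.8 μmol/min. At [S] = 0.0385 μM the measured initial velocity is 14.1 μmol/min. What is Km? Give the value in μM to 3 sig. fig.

v/Vmax = 14.1/34.8 = 0.4052 = [S]/(Km+[S]).
So Km + [S] = [S]/0.4052 = 0.09502 μM, giving Km = 0.09502 − 0.0385 = 0.0565 μM.

0.0565 μM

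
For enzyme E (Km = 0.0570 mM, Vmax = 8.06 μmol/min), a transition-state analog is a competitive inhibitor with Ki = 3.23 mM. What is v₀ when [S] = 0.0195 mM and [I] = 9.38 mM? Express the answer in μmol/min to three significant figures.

α = 1 + [I]/Ki = 1 + 9.38/3.23 = 3.904.
For a competitive inhibitor, Vmax is unchanged and the apparent Km becomes α·Km: Km,app = 0.223 mM, Vmax,app = 8.06 μmol/min.
v = Vmax,app·[S]/(Km,app + [S]) = 8.06 × 0.0195/(0.223 + 0.0195) = 0.649 μmol/min.

0.649 μmol/min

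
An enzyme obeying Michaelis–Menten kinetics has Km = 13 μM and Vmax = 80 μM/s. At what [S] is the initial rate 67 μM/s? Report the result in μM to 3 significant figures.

67.0 μM

The required fractional saturation is v/Vmax = 67/80 = 0.8375.
Then [S]/(Km+[S]) = 0.8375 ⇒ [S] = 13 × 0.8375/(1 − 0.8375) = 67.0 μM.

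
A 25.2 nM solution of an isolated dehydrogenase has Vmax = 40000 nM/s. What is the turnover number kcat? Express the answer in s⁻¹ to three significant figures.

1590 s⁻¹

kcat = Vmax/[E]total = 40000 nM/s / 25.2 nM = 1590 s⁻¹.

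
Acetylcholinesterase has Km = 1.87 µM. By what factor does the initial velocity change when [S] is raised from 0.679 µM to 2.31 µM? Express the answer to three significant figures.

The fractional saturations are [S]/(Km+[S]) = 0.679/2.549 = 0.2664 and 2.31/4.180 = 0.5526.
v₂/v₁ is just their ratio: 0.5526/0.2664 = 2.07.

2.07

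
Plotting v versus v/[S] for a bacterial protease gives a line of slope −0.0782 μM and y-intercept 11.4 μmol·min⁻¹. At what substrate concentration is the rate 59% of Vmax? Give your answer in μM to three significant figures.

0.113 μM

The Eadie–Hofstee slope gives Km = 0.0782 μM (slope = −Km).
v/Vmax = [S]/(Km+[S]) = 0.59 ⇒ [S] = Km·0.59/(1−0.59) = 0.0782 × 1.439 = 0.113 μM.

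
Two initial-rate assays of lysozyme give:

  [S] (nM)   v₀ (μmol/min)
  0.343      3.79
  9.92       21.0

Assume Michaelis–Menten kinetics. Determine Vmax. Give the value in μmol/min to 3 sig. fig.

From v = Vmax[S]/(Km+[S]), each point gives Vmax = v(Km+[S])/[S].
Equating: 3.79(Km+0.343)/0.343 = 21.0(Km+9.92)/9.92.
11.05·Km + 3.79 = 2.117·Km + 21.0, so (11.05 − 2.117)·Km = 21.0 − 3.79.
Km = 17.21/8.933 = 1.93 nM; then Vmax = 3.79(1.93+0.343)/0.343 = 25.1 μmol/min.

25.1 μmol/min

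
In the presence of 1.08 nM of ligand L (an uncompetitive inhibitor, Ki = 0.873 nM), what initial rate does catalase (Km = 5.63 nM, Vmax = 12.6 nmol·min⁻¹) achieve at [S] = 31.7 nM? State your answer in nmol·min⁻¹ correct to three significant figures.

5.22 nmol·min⁻¹

α = 1 + [I]/Ki = 1 + 1.08/0.873 = 2.237.
For an uncompetitive inhibitor, both parameters are divided by α, giving Vmax/α and Km/α: Km,app = 2.52 nM, Vmax,app = 5.63 nmol·min⁻¹.
v = Vmax,app·[S]/(Km,app + [S]) = 5.63 × 31.7/(2.52 + 31.7) = 5.22 nmol·min⁻¹.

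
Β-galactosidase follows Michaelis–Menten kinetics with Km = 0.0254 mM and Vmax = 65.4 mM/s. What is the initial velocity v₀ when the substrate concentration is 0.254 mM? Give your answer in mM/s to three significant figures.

59.5 mM/s

[S]/(Km+[S]) = 0.254/0.2794 = 0.9091, the fractional saturation.
v = 0.9091 × Vmax = 0.9091 × 65.4 = 59.5 mM/s.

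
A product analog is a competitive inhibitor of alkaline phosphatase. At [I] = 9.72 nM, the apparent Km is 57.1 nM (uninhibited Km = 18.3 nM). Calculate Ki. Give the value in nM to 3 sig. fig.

4.58 nM

Competitive: Km,app = α·Km with α = 1 + [I]/Ki.
α = Km,app/Km = 57.1/18.3 = 3.120.
Ki = [I]/(α − 1) = 9.72/2.120 = 4.58 nM.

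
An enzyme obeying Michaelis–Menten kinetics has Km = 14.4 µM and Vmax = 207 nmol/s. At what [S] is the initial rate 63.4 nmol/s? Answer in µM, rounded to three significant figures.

6.36 µM

The required fractional saturation is v/Vmax = 63.4/207 = 0.3063.
Then [S]/(Km+[S]) = 0.3063 ⇒ [S] = 14.4 × 0.3063/(1 − 0.3063) = 6.36 µM.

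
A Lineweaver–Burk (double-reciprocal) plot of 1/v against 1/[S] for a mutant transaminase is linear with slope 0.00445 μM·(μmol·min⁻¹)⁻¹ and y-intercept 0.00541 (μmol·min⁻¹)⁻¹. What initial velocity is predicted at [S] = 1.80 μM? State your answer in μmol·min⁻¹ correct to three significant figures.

127 μmol·min⁻¹

The y-intercept is 1/Vmax, so Vmax = 1/0.00541 = 185 μmol·min⁻¹.
The slope is Km/Vmax, so Km = 0.00445 × 185 = 0.823 μM.
Then v = 185 × 1.80/(0.823 + 1.80) = 127 μmol·min⁻¹.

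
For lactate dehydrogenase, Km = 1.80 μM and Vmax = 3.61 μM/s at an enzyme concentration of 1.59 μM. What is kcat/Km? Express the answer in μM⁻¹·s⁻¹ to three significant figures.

1.26 μM⁻¹·s⁻¹

kcat = Vmax/[E]total = 3.61/1.59 = 2.27 s⁻¹.
kcat/Km = 2.27/1.80 = 1.26 μM⁻¹·s⁻¹.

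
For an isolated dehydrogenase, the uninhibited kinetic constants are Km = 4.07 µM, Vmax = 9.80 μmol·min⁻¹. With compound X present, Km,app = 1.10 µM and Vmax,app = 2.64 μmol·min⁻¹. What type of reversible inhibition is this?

uncompetitive

Both Km and Vmax decrease by the same factor (~3.71-fold) — characteristic of uncompetitive inhibition.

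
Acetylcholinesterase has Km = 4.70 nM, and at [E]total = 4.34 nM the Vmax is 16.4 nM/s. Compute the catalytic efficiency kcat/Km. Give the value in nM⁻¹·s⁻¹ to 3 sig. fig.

kcat = Vmax/[E]total = 16.4/4.34 = 3.78 s⁻¹.
kcat/Km = 3.78/4.70 = 0.804 nM⁻¹·s⁻¹.

0.804 nM⁻¹·s⁻¹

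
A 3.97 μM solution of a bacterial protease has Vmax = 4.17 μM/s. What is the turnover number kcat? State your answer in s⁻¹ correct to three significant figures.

kcat = Vmax/[E]total = 4.17 μM/s / 3.97 μM = 1.05 s⁻¹.

1.05 s⁻¹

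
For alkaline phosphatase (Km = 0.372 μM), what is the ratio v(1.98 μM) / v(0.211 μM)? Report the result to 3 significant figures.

The fractional saturations are [S]/(Km+[S]) = 0.211/0.5830 = 0.3619 and 1.98/2.352 = 0.8418.
v₂/v₁ is just their ratio: 0.8418/0.3619 = 2.33.

2.33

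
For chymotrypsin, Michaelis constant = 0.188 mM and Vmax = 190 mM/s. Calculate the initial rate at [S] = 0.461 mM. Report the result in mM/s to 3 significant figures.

v = Vmax·[S]/(Km + [S]) = 190 × 0.461 / (0.188 + 0.461)
  = 87.59 / 0.6490 = 135 mM/s.

135 mM/s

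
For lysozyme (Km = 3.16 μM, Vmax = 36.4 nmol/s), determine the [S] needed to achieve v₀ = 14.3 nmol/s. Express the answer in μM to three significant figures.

2.04 μM

Rearranging v = Vmax[S]/(Km+[S]) gives [S] = Km·v/(Vmax − v).
[S] = 3.16 × 14.3 / (36.4 − 14.3) = 45.19/22.10 = 2.04 μM.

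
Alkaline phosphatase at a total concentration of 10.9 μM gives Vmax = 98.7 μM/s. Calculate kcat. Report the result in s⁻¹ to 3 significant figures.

kcat = Vmax/[E]total = 98.7 μM/s / 10.9 μM = 9.06 s⁻¹.

9.06 s⁻¹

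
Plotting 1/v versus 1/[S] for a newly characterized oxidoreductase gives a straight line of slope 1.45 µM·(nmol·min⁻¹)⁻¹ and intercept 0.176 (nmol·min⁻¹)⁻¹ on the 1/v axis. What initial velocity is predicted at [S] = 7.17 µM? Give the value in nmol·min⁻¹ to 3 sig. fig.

2.64 nmol·min⁻¹

The y-intercept is 1/Vmax, so Vmax = 1/0.176 = 5.68 nmol·min⁻¹.
The slope is Km/Vmax, so Km = 1.45 × 5.68 = 8.24 µM.
Then v = 5.68 × 7.17/(8.24 + 7.17) = 2.64 nmol·min⁻¹.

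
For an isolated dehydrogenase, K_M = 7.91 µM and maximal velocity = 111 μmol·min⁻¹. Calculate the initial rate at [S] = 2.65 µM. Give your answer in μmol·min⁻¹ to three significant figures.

27.9 μmol·min⁻¹

v = Vmax·[S]/(Km + [S]) = 111 × 2.65 / (7.91 + 2.65)
  = 294.2 / 10.56 = 27.9 μmol·min⁻¹.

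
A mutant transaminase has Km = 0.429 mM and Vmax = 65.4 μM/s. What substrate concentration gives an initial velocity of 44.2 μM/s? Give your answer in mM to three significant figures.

The required fractional saturation is v/Vmax = 44.2/65.4 = 0.6758.
Then [S]/(Km+[S]) = 0.6758 ⇒ [S] = 0.429 × 0.6758/(1 − 0.6758) = 0.894 mM.

0.894 mM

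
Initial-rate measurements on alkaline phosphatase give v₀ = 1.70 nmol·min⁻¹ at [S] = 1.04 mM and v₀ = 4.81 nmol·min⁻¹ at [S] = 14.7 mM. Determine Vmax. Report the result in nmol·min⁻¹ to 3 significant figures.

5.59 nmol·min⁻¹

From v = Vmax[S]/(Km+[S]), each point gives Vmax = v(Km+[S])/[S].
Equating: 1.70(Km+1.04)/1.04 = 4.81(Km+14.7)/14.7.
1.635·Km + 1.70 = 0.3272·Km + 4.81, so (1.635 − 0.3272)·Km = 4.81 − 1.70.
Km = 3.110/1.307 = 2.38 mM; then Vmax = 1.70(2.38+1.04)/1.04 = 5.59 nmol·min⁻¹.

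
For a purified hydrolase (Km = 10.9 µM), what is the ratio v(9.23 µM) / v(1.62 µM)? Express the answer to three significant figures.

Since Vmax cancels, v₂/v₁ = [S]₂(Km+[S]₁) / [S]₁(Km+[S]₂).
= 9.23×(10.9+1.62) / (1.62×(10.9+9.23)) = 115.6/32.61 = 3.54.

3.54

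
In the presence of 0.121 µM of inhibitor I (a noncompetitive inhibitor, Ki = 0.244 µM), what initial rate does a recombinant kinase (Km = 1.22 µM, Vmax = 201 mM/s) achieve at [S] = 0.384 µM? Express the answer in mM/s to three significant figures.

32.2 mM/s

With α = 1 + [I]/Ki = 1 + 0.121/0.244 = 1.496, the noncompetitive rate law is v = (Vmax/α)·[S] / (Km + [S]).
v = (201/1.496)×0.384 / (1.22 + 0.384) = 51.60/1.604 = 32.2 mM/s.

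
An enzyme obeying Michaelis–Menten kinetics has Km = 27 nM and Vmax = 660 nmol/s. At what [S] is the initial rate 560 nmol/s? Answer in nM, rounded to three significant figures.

Rearranging v = Vmax[S]/(Km+[S]) gives [S] = Km·v/(Vmax − v).
[S] = 27 × 560 / (660 − 560) = 15120/100.0 = 151 nM.

151 nM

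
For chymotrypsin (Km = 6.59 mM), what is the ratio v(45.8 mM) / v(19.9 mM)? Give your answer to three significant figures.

1.16

Since Vmax cancels, v₂/v₁ = [S]₂(Km+[S]₁) / [S]₁(Km+[S]₂).
= 45.8×(6.59+19.9) / (19.9×(6.59+45.8)) = 1213/1043 = 1.16.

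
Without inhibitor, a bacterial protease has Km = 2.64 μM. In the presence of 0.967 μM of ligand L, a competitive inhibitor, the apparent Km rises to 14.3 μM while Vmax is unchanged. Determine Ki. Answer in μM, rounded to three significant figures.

0.219 μM

Competitive: Km,app = α·Km with α = 1 + [I]/Ki.
α = Km,app/Km = 14.3/2.64 = 5.417.
Ki = [I]/(α − 1) = 0.967/4.417 = 0.219 μM.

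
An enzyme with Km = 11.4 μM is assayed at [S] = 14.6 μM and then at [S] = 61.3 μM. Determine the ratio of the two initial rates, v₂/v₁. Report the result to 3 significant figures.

Since Vmax cancels, v₂/v₁ = [S]₂(Km+[S]₁) / [S]₁(Km+[S]₂).
= 61.3×(11.4+14.6) / (14.6×(11.4+61.3)) = 1594/1061 = 1.50.

1.50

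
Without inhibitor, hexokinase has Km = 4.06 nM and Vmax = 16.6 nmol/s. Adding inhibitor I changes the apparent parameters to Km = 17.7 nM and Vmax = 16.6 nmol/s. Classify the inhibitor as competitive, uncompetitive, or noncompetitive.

Km increases (4.06 → 17.7 nM) while Vmax is unchanged — the hallmark of competitive inhibition.

competitive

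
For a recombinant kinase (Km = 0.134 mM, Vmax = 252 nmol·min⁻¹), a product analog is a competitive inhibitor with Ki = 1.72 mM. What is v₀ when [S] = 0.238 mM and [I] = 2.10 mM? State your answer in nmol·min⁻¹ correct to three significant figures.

112 nmol·min⁻¹

α = 1 + [I]/Ki = 1 + 2.10/1.72 = 2.221.
For a competitive inhibitor, Vmax is unchanged and the apparent Km becomes α·Km: Km,app = 0.298 mM, Vmax,app = 252 nmol·min⁻¹.
v = Vmax,app·[S]/(Km,app + [S]) = 252 × 0.238/(0.298 + 0.238) = 112 nmol·min⁻¹.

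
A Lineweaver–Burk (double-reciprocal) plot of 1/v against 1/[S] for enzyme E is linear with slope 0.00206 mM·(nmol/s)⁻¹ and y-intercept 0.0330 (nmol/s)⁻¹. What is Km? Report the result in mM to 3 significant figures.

y-intercept = 1/Vmax ⇒ Vmax = 30.3 nmol/s; slope = Km/Vmax ⇒ Km = slope × Vmax.
Km = 0.00206 × 30.3 = 0.0624 mM.

0.0624 mM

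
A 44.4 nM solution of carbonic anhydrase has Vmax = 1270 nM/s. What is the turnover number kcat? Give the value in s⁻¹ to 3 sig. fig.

kcat = Vmax/[E]total = 1270 nM/s / 44.4 nM = 28.6 s⁻¹.

28.6 s⁻¹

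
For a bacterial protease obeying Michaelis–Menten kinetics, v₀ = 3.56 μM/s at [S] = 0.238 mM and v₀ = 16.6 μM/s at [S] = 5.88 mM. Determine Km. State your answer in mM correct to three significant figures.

In reciprocal form, 1/v = (Km/Vmax)·(1/[S]) + 1/Vmax. The two points give (1/[S], 1/v) = (4.202, 0.2809) and (0.1701, 0.06024).
Slope = (0.2809 − 0.06024)/(4.202 − 0.1701) = 0.05473; intercept = 0.2809 − 0.05473×4.202 = 0.05093.
Vmax = 1/intercept = 19.6 μM/s; Km = slope × Vmax = 0.05473 × 19.6 = 1.07 mM.

1.07 mM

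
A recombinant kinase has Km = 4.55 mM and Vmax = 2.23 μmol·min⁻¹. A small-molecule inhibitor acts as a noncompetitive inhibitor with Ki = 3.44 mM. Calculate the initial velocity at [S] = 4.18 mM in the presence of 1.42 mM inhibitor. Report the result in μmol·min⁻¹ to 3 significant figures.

With α = 1 + [I]/Ki = 1 + 1.42/3.44 = 1.413, the noncompetitive rate law is v = (Vmax/α)·[S] / (Km + [S]).
v = (2.23/1.413)×4.18 / (4.55 + 4.18) = 6.598/8.730 = 0.756 μmol·min⁻¹.

0.756 μmol·min⁻¹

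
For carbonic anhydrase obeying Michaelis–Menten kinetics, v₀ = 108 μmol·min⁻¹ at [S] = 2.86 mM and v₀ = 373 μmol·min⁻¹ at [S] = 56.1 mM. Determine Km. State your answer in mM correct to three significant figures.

8.52 mM

From v = Vmax[S]/(Km+[S]), each point gives Vmax = v(Km+[S])/[S].
Equating: 108(Km+2.86)/2.86 = 373(Km+56.1)/56.1.
37.76·Km + 108 = 6.649·Km + 373, so (37.76 − 6.649)·Km = 373 − 108.
Km = 265.0/31.11 = 8.52 mM; then Vmax = 108(8.52+2.86)/2.86 = 430 μmol·min⁻¹.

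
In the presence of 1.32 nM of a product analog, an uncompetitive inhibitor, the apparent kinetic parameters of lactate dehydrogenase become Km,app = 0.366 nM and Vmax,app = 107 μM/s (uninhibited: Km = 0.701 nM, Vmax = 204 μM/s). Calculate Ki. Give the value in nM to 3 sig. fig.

Uncompetitive: Vmax,app = Vmax/α (and Km,app = Km/α) with α = 1 + [I]/Ki.
α = Vmax/Vmax,app = 204/107 = 1.907.
Ki = [I]/(α − 1) = 1.32/0.9065 = 1.46 nM.

1.46 nM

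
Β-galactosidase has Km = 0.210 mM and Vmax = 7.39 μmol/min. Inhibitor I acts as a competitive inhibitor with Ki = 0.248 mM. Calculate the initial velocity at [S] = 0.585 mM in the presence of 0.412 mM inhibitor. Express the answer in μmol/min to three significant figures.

α = 1 + [I]/Ki = 1 + 0.412/0.248 = 2.661.
For a competitive inhibitor, Vmax is unchanged and the apparent Km becomes α·Km: Km,app = 0.559 mM, Vmax,app = 7.39 μmol/min.
v = Vmax,app·[S]/(Km,app + [S]) = 7.39 × 0.585/(0.559 + 0.585) = 3.78 μmol/min.

3.78 μmol/min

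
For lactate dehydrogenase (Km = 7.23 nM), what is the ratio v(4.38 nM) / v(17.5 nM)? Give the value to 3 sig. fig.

Since Vmax cancels, v₂/v₁ = [S]₂(Km+[S]₁) / [S]₁(Km+[S]₂).
= 4.38×(7.23+17.5) / (17.5×(7.23+4.38)) = 108.3/203.2 = 0.533.

0.533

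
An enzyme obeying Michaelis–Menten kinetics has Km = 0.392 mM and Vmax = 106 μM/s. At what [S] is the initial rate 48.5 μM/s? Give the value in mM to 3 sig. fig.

Rearranging v = Vmax[S]/(Km+[S]) gives [S] = Km·v/(Vmax − v).
[S] = 0.392 × 48.5 / (106 − 48.5) = 19.01/57.50 = 0.331 mM.

0.331 mM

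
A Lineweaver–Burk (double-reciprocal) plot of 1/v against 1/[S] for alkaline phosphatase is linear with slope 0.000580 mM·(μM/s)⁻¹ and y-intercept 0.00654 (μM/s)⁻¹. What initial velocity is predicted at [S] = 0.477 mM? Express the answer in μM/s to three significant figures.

The y-intercept is 1/Vmax, so Vmax = 1/0.00654 = 153 μM/s.
The slope is Km/Vmax, so Km = 0.000580 × 153 = 0.0887 mM.
Then v = 153 × 0.477/(0.0887 + 0.477) = 129 μM/s.

129 μM/s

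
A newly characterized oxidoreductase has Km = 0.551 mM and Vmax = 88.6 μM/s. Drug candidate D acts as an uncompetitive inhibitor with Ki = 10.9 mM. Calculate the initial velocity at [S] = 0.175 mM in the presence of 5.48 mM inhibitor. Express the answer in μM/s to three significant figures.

α = 1 + [I]/Ki = 1 + 5.48/10.9 = 1.503.
For an uncompetitive inhibitor, both parameters are divided by α, giving Vmax/α and Km/α: Km,app = 0.367 mM, Vmax,app = 59.0 μM/s.
v = Vmax,app·[S]/(Km,app + [S]) = 59.0 × 0.175/(0.367 + 0.175) = 19.0 μM/s.

19.0 μM/s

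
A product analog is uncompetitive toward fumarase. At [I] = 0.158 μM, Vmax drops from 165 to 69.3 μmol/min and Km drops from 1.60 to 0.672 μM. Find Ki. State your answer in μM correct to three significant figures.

Uncompetitive: Vmax,app = Vmax/α (and Km,app = Km/α) with α = 1 + [I]/Ki.
α = Vmax/Vmax,app = 165/69.3 = 2.381.
Since α = 1 + [I]/Ki, [I]/Ki = 2.381 − 1 = 1.381 and Ki = 0.158/1.381 = 0.114 μM.

0.114 μM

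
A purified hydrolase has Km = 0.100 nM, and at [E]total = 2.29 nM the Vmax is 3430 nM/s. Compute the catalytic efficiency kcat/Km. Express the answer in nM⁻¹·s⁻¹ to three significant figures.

15000 nM⁻¹·s⁻¹

kcat = Vmax/[E]total = 3430/2.29 = 1500 s⁻¹.
kcat/Km = 1500/0.100 = 15000 nM⁻¹·s⁻¹.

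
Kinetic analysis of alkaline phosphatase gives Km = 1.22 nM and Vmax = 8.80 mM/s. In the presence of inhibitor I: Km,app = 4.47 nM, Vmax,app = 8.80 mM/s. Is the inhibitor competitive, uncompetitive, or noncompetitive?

Km increases (1.22 → 4.47 nM) while Vmax is unchanged — the hallmark of competitive inhibition.

competitive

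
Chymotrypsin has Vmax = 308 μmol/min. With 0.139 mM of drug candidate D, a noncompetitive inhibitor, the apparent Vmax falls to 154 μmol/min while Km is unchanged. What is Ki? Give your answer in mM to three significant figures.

Noncompetitive: Vmax,app = Vmax/α with α = 1 + [I]/Ki.
α = Vmax/Vmax,app = 308/154 = 2.000.
Ki = [I]/(α − 1) = 0.139/1.000 = 0.139 mM.

0.139 mM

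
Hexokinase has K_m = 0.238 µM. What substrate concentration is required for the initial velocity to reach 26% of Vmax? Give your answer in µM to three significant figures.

0.0836 µM

v/Vmax = [S]/(Km+[S]) = 0.26, so [S] = Km·0.26/(1 − 0.26) = 0.238 × 0.3514.
[S] = 0.0836 µM.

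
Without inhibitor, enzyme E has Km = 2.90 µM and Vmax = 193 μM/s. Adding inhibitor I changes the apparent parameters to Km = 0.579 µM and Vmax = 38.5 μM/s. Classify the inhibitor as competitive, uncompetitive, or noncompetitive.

uncompetitive

Both Km and Vmax decrease by the same factor (~5.01-fold) — characteristic of uncompetitive inhibition.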